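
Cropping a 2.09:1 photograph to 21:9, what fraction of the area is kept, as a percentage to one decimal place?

89.6%

Going from 2.09:1 to 21:9 means cutting height while keeping width.
Area ratio = (2.090)/(2.333) = 89.57% retained.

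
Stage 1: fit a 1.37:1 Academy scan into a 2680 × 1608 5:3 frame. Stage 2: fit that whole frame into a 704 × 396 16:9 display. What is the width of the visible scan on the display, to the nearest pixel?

543 px

1.37:1 Academy in 2680×1608: fills the height, so the scan is 2202.96 × 1608.00.
The 5:3 canvas is height-limited in 704×396, giving 660.00 × 396.00; scale factor 0.2463.
So the scan's width is 2202.96 × 0.2463 ≈ 542.52.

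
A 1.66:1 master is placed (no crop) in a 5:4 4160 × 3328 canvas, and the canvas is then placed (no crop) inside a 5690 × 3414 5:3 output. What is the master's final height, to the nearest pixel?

2571 px

1.66:1 in 4160×3328: fills the width, so the master is 4160.00 × 2506.02.
5:4 in 5690×3414: fills the height, so the intermediate becomes 4267.50 × 3414.00 — a scale of ×1.0258.
Applying the same ×1.0258: 2506.02 → 2570.78.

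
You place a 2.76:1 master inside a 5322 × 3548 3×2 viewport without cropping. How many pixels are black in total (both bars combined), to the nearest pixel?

8620252 pixels

Since 2.760 > 1.500, the master is width-limited.
Content height = 5322 / 2.760 ≈ 1928.2609 px.
Black = 3548 − 1928.2609 = 1619.7391 px.
Across the 5322-px span: 1619.7391 × 5322 ≈ 8620252 px.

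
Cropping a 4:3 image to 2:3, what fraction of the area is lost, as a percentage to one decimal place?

Going from 4:3 to 2:3 means cutting width while keeping height.
(0.667)/(1.333) ≈ 0.500 of the area survives, leaving 50.00% discarded.

50.0%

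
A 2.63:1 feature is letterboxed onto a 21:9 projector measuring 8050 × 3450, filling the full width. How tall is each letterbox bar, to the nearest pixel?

Content height = 8050 / 2.630 ≈ 3060.84 px.
Black = 3450 − 3060.84 = 389.16 px, or 194.58 per bar.

195 px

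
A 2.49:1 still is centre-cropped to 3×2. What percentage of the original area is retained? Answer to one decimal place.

60.2%

The height stays; only width is cut (since 3×2 is narrower than 2.49:1).
(1.500)/(2.490) ≈ 0.602 of the area survives.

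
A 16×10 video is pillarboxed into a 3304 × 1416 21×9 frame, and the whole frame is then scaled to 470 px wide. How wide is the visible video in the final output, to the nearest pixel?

322 px

At 3304×1416 the video is height-limited, so width = 1416 × 16/10 ≈ 2265.60 px.
The frame scales by 470/3304 = 0.1423; 2265.60 × 0.1423 ≈ 322.29 px.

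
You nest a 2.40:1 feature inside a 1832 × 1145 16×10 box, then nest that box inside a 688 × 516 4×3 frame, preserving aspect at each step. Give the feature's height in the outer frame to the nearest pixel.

287 px

Inside the 1832×1145 canvas the feature is width-limited at 1832.00 × 763.33.
Second fit — the 16×10 canvas into 688×516 spans the width: 688.00 × 430.00 (×0.3755 from 1832×1145).
The feature scales with it: height 763.33 × 0.3755 ≈ 286.67.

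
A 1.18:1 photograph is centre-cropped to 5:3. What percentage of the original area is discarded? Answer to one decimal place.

Going from 1.18:1 to 5:3 means cutting height while keeping width.
Area ratio = (1.180)/(1.667) = 70.80%; the remaining 29.20% is cropped out.

29.2%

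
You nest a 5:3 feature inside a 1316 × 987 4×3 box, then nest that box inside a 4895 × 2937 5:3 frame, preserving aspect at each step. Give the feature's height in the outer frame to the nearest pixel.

2350 px

First fit — 5:3 into 1316×987 spans the width: 1316.00 × 789.60.
The 4×3 canvas is height-limited in 4895×2937, giving 3916.00 × 2937.00; scale factor 2.9757.
Applying the same ×2.9757: 789.60 → 2349.60.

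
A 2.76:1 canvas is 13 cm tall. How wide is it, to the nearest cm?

36 cm

Width = 13 × 2.760 = 35.88.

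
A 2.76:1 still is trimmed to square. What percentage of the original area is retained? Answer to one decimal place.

36.2%

The height stays; only width is cut (since square is narrower than 2.76:1).
Fraction kept = (1.000)/(2.760) ≈ 36.23%.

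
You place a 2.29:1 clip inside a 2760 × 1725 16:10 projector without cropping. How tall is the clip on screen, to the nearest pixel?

Since 2.290 > 1.600, the clip is width-limited.
That makes the image 1205.24 px tall (2760 / 2.290).

1205 px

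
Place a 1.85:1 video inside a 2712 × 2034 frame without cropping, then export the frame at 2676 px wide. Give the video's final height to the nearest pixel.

Fitted into 2712×2034, the video spans the width; its height is 2712 / 1.850 ≈ 1465.95 px.
The frame scales by 2676/2712 = 0.9867; 1465.95 × 0.9867 ≈ 1446.49 px.

1446 px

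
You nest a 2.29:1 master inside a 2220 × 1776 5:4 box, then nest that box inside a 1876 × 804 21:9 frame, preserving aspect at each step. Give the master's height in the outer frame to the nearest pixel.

439 px

Inside the 2220×1776 canvas the master is width-limited at 2220.00 × 969.43.
5:4 in 1876×804: fills the height, so the intermediate becomes 1005.00 × 804.00 — a scale of ×0.4527.
Applying the same ×0.4527: 969.43 → 438.86.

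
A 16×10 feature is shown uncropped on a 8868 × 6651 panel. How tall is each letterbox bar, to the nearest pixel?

554 px

16×10 (1.600) > 4×3 (1.333), so the feature fills the width.
The feature is 8868 × 10/16 ≈ 5542.50 px tall.
Black = 6651 − 5542.50 = 1108.50 px, or 554.25 per bar.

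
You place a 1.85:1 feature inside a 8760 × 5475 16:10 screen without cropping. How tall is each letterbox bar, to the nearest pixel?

Since 1.850 > 1.600, the feature is width-limited.
The feature is 8760 / 1.850 ≈ 4735.14 px tall.
Leftover height: 5475 − 4735.14 = 739.86 px → 369.93 each side.

370 px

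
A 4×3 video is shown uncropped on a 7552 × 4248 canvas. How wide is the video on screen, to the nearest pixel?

4×3 (1.333) < 16:9 (1.778), so the video fills the height.
The video is 4248 × 4/3 ≈ 5664.00 px wide.

5664 px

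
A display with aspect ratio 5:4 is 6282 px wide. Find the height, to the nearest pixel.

5026 px

6282·4/5 = 5025.60.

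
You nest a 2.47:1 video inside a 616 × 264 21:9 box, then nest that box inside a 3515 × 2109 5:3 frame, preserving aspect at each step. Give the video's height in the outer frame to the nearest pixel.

1423 px

Inside the 616×264 canvas the video is width-limited at 616.00 × 249.39.
Second fit — the 21:9 canvas into 3515×2109 spans the width: 3515.00 × 1506.43 (×5.7062 from 616×264).
Applying the same ×5.7062: 249.39 → 1423.08.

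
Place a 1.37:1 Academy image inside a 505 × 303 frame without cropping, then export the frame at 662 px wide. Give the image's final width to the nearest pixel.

At 505×303 the image is height-limited, so width = 303 × 1.370 ≈ 415.11 px.
The frame scales by 662/505 = 1.3109; 415.11 × 1.3109 ≈ 544.16 px.

544 px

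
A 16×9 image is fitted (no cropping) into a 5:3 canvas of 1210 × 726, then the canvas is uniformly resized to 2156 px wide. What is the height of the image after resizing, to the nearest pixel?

Fitted into 1210×726, the image spans the width; its height is 1210 × 9/16 ≈ 680.62 px.
The frame scales by 2156/1210 = 1.7818; 680.62 × 1.7818 ≈ 1212.75 px.

1213 px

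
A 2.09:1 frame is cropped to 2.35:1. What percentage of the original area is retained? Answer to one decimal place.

The width stays; only height is cut (since 2.35:1 is wider than 2.09:1).
Area ratio = (2.090)/(2.350) = 88.94% retained.

88.9%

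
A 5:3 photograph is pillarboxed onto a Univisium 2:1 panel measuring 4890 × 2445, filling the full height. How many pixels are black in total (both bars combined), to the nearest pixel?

1992675 pixels

That makes the image 4075.0000 px wide (2445 × 5/3).
Leftover width: 4890 − 4075.0000 = 815.0000 px.
Bar area = 815.0000 × 2445 ≈ 1992675 px.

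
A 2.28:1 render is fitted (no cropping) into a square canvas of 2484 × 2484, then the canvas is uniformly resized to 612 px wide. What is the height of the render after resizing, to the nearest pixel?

At 2484×2484 the render is width-limited, so height = 2484 / 2.280 ≈ 1089.47 px.
Resizing to 612 px wide multiplies everything by 0.2464: 1089.47 → 268.42 px.

268 px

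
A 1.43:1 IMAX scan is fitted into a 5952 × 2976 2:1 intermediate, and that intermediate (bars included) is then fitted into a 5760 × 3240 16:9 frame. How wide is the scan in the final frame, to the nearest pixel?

4118 px

1.43:1 IMAX in 5952×2976: fills the height, so the scan is 4255.68 × 2976.00.
Second fit — the 2:1 canvas into 5760×3240 spans the width: 5760.00 × 2880.00 (×0.9677 from 5952×2976).
The scan scales with it: width 4255.68 × 0.9677 ≈ 4118.40.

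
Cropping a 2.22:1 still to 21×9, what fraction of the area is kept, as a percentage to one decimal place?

95.1%

Going from 2.22:1 to 21×9 means cutting height while keeping width.
Area ratio = (2.220)/(2.333) = 95.14% retained.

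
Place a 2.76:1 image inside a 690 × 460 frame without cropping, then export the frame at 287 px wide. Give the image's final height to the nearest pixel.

104 px

Fitted into 690×460, the image spans the width; its height is 690 / 2.760 ≈ 250.00 px.
Scaling 690 → 287 is ×0.4159, so the height becomes 250.00 × 0.4159 ≈ 103.99 px.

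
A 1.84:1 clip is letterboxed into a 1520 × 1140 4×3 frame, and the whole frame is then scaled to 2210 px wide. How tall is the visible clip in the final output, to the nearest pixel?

At 1520×1140 the clip is width-limited, so height = 1520 / 1.840 ≈ 826.09 px.
The frame scales by 2210/1520 = 1.4539; 826.09 × 1.4539 ≈ 1201.09 px.

1201 px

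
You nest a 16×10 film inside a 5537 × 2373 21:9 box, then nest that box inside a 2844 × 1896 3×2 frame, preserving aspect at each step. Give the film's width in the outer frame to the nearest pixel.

1950 px

First fit — 16×10 into 5537×2373 spans the height: 3796.80 × 2373.00.
21:9 in 2844×1896: fills the width, so the intermediate becomes 2844.00 × 1218.86 — a scale of ×0.5136.
So the film's width is 3796.80 × 0.5136 ≈ 1950.17.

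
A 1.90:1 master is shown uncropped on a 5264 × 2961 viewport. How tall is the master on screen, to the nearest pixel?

2771 px

1.90:1 (1.900) > 16:9 (1.778), so the master fills the width.
Content height = 5264 / 1.900 ≈ 2770.53 px.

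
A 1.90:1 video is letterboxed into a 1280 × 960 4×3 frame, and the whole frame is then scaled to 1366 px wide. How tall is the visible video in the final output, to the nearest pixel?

719 px

Fitted into 1280×960, the video spans the width; its height is 1280 / 1.900 ≈ 673.68 px.
Resizing to 1366 px wide multiplies everything by 1.0672: 673.68 → 718.95 px.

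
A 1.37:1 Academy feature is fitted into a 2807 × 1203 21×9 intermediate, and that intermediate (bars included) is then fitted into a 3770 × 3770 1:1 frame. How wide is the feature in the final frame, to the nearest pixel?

Inside the 2807×1203 canvas the feature is height-limited at 1648.11 × 1203.00.
Second fit — the 21×9 canvas into 3770×3770 spans the width: 3770.00 × 1615.71 (×1.3431 from 2807×1203).
So the feature's width is 1648.11 × 1.3431 ≈ 2213.53.

2214 px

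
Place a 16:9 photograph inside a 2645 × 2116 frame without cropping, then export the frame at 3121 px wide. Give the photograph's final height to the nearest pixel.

1756 px

At 2645×2116 the photograph is width-limited, so height = 2645 × 9/16 ≈ 1487.81 px.
The frame scales by 3121/2645 = 1.1800; 1487.81 × 1.1800 ≈ 1755.56 px.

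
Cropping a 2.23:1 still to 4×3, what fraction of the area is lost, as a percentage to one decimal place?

Going from 2.23:1 to 4×3 means cutting width while keeping height.
Fraction kept = (1.333)/(2.230) ≈ 59.79%, so 40.21% is lost.

40.2%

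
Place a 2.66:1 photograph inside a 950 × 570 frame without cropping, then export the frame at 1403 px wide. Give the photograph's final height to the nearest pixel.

527 px

Fitted into 950×570, the photograph spans the width; its height is 950 / 2.660 ≈ 357.14 px.
Resizing to 1403 px wide multiplies everything by 1.4768: 357.14 → 527.44 px.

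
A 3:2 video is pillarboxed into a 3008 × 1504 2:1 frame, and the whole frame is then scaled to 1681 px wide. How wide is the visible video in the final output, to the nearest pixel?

At 3008×1504 the video is height-limited, so width = 1504 × 3/2 ≈ 2256.00 px.
Resizing to 1681 px wide multiplies everything by 0.5588: 2256.00 → 1260.75 px.

1261 px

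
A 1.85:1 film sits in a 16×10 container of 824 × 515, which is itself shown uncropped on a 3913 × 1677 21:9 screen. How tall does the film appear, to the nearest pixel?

1450 px

1.85:1 in 824×515: fills the width, so the film is 824.00 × 445.41.
16×10 in 3913×1677: fills the height, so the intermediate becomes 2683.20 × 1677.00 — a scale of ×3.2563.
The film scales with it: height 445.41 × 3.2563 ≈ 1450.38.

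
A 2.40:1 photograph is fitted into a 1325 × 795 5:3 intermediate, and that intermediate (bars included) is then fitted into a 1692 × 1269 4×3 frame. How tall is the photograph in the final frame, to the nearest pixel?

Inside the 1325×795 canvas the photograph is width-limited at 1325.00 × 552.08.
The 5:3 canvas is width-limited in 1692×1269, giving 1692.00 × 1015.20; scale factor 1.2770.
The photograph scales with it: height 552.08 × 1.2770 ≈ 705.00.

705 px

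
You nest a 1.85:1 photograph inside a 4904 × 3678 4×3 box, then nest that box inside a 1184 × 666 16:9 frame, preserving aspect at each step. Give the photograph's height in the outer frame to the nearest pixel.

480 px

First fit — 1.85:1 into 4904×3678 spans the width: 4904.00 × 2650.81.
4×3 in 1184×666: fills the height, so the intermediate becomes 888.00 × 666.00 — a scale of ×0.1811.
Applying the same ×0.1811: 2650.81 → 480.00.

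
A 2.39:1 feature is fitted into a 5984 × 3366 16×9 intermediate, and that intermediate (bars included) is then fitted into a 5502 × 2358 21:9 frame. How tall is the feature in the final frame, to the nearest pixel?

Inside the 5984×3366 canvas the feature is width-limited at 5984.00 × 2503.77.
Second fit — the 16×9 canvas into 5502×2358 spans the height: 4192.00 × 2358.00 (×0.7005 from 5984×3366).
Applying the same ×0.7005: 2503.77 → 1753.97.

1754 px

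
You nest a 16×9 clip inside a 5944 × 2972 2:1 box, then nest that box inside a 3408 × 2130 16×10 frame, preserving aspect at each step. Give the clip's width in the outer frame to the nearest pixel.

3029 px

First fit — 16×9 into 5944×2972 spans the height: 5283.56 × 2972.00.
2:1 in 3408×2130: fills the width, so the intermediate becomes 3408.00 × 1704.00 — a scale of ×0.5734.
So the clip's width is 5283.56 × 0.5734 ≈ 3029.33.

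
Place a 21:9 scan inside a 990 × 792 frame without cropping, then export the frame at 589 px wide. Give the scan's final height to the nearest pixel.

252 px

Fitted into 990×792, the scan spans the width; its height is 990 × 9/21 ≈ 424.29 px.
The frame scales by 589/990 = 0.5949; 424.29 × 0.5949 ≈ 252.43 px.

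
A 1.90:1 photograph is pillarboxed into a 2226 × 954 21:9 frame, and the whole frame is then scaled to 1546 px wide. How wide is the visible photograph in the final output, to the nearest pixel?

Fitted into 2226×954, the photograph spans the height; its width is 954 × 1.900 ≈ 1812.60 px.
Resizing to 1546 px wide multiplies everything by 0.6945: 1812.60 → 1258.89 px.

1259 px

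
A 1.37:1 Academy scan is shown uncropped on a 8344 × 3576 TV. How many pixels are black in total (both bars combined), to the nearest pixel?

1.37:1 Academy (1.370) < 21:9 (2.333), so the scan fills the height.
Content width = 3576 × 1.370 ≈ 4899.1200 px.
Leftover width: 8344 − 4899.1200 = 3444.8800 px.
Across the 3576-px span: 3444.8800 × 3576 ≈ 12318891 px.

12318891 pixels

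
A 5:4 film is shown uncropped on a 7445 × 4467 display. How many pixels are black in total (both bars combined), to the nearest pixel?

Since 1.250 < 1.667, the film is height-limited.
That makes the image 5583.7500 px wide (4467 × 5/4).
Leftover width: 7445 − 5583.7500 = 1861.2500 px.
That's 1861.2500 × 4467 ≈ 8314204 black pixels.

8314204 pixels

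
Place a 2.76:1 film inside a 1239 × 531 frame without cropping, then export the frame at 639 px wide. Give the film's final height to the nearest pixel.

232 px

In the 1239×531 frame the film fills the width: height = 1239 / 2.760 ≈ 448.91 px.
Resizing to 639 px wide multiplies everything by 0.5157: 448.91 → 231.52 px.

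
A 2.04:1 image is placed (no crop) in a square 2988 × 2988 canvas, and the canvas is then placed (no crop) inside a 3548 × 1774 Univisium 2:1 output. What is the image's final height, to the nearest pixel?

870 px

First fit — 2.04:1 into 2988×2988 spans the width: 2988.00 × 1464.71.
The square canvas is height-limited in 3548×1774, giving 1774.00 × 1774.00; scale factor 0.5937.
Applying the same ×0.5937: 1464.71 → 869.61.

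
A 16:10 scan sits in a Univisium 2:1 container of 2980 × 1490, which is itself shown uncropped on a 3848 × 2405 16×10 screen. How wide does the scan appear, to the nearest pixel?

First fit — 16:10 into 2980×1490 spans the height: 2384.00 × 1490.00.
Univisium 2:1 in 3848×2405: fills the width, so the intermediate becomes 3848.00 × 1924.00 — a scale of ×1.2913.
The scan scales with it: width 2384.00 × 1.2913 ≈ 3078.40.

3078 px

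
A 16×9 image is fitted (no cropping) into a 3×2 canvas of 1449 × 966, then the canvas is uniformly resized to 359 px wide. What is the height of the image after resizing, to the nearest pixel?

Fitted into 1449×966, the image spans the width; its height is 1449 × 9/16 ≈ 815.06 px.
Scaling 1449 → 359 is ×0.2478, so the height becomes 815.06 × 0.2478 ≈ 201.94 px.

202 px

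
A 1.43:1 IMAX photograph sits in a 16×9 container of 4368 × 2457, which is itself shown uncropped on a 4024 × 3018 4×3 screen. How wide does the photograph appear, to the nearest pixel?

Inside the 4368×2457 canvas the photograph is height-limited at 3513.51 × 2457.00.
Second fit — the 16×9 canvas into 4024×3018 spans the width: 4024.00 × 2263.50 (×0.9212 from 4368×2457).
Applying the same ×0.9212: 3513.51 → 3236.80.

3237 px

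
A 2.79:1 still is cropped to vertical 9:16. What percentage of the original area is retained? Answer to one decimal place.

Going from 2.79:1 to vertical 9:16 means cutting width while keeping height.
(0.562)/(2.790) ≈ 0.202 of the area survives.

20.2%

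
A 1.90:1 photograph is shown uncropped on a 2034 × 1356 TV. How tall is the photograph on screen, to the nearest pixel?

1071 px

1.90:1 (1.900) > 3×2 (1.500), so the photograph fills the width.
That makes the image 1070.53 px tall (2034 / 1.900).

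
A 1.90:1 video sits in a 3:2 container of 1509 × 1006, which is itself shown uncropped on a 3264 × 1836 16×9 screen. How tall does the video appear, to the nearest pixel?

Inside the 1509×1006 canvas the video is width-limited at 1509.00 × 794.21.
The 3:2 canvas is height-limited in 3264×1836, giving 2754.00 × 1836.00; scale factor 1.8250.
Applying the same ×1.8250: 794.21 → 1449.47.

1449 px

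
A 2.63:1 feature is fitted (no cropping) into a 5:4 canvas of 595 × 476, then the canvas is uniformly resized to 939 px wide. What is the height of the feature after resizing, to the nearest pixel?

At 595×476 the feature is width-limited, so height = 595 / 2.630 ≈ 226.24 px.
Resizing to 939 px wide multiplies everything by 1.5782: 226.24 → 357.03 px.

357 px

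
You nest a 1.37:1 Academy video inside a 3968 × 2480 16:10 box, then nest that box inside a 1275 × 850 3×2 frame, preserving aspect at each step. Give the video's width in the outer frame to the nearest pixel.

1092 px

First fit — 1.37:1 Academy into 3968×2480 spans the height: 3397.60 × 2480.00.
The 16:10 canvas is width-limited in 1275×850, giving 1275.00 × 796.88; scale factor 0.3213.
So the video's width is 3397.60 × 0.3213 ≈ 1091.72.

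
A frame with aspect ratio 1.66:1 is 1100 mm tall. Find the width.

1826 mm

At 1.66:1, 1100 × 1.660 ≈ 1826.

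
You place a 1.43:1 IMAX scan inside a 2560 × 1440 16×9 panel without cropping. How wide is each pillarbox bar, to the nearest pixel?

250 px

1.43:1 IMAX (1.430) < 16×9 (1.778), so the scan fills the height.
That makes the image 2059.20 px wide (1440 × 1.430).
Leftover width: 2560 − 2059.20 = 500.80 px → 250.40 each side.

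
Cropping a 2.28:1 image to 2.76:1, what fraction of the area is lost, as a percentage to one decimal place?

The width stays; only height is cut (since 2.76:1 is wider than 2.28:1).
Fraction kept = (2.280)/(2.760) ≈ 82.61%, so 17.39% is lost.

17.4%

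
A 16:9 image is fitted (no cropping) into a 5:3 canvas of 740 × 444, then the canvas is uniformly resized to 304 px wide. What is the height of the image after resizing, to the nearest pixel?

At 740×444 the image is width-limited, so height = 740 × 9/16 ≈ 416.25 px.
Resizing to 304 px wide multiplies everything by 0.4108: 416.25 → 171.00 px.

171 px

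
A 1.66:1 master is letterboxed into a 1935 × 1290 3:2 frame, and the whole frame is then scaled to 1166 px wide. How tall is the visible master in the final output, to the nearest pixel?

At 1935×1290 the master is width-limited, so height = 1935 / 1.660 ≈ 1165.66 px.
Scaling 1935 → 1166 is ×0.6026, so the height becomes 1165.66 × 0.6026 ≈ 702.41 px.

702 px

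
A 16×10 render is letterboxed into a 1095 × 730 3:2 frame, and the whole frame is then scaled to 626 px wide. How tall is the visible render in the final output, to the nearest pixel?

391 px

In the 1095×730 frame the render fills the width: height = 1095 × 10/16 ≈ 684.38 px.
The frame scales by 626/1095 = 0.5717; 684.38 × 0.5717 ≈ 391.25 px.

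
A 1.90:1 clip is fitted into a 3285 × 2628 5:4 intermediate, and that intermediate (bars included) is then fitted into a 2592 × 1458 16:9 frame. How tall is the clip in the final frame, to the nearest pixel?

959 px

First fit — 1.90:1 into 3285×2628 spans the width: 3285.00 × 1728.95.
Second fit — the 5:4 canvas into 2592×1458 spans the height: 1822.50 × 1458.00 (×0.5548 from 3285×2628).
So the clip's height is 1728.95 × 0.5548 ≈ 959.21.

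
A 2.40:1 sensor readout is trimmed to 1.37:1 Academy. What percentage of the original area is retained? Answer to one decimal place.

57.1%

1.37:1 Academy is narrower than 2.40:1, so the crop keeps the full height and trims the width.
Fraction kept = (1.370)/(2.400) ≈ 57.08%.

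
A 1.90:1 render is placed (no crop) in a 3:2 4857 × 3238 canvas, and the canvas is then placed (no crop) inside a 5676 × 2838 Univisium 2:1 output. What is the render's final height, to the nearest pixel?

2241 px

First fit — 1.90:1 into 4857×3238 spans the width: 4857.00 × 2556.32.
Second fit — the 3:2 canvas into 5676×2838 spans the height: 4257.00 × 2838.00 (×0.8765 from 4857×3238).
Applying the same ×0.8765: 2556.32 → 2240.53.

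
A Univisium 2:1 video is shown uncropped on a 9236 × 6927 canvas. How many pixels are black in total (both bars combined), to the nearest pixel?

21325924 pixels

Since 2.000 > 1.333, the video is width-limited.
That makes the image 4618.0000 px tall (9236 × 1/2).
Black = 6927 − 4618.0000 = 2309.0000 px.
Bar area = 2309.0000 × 9236 ≈ 21325924 px.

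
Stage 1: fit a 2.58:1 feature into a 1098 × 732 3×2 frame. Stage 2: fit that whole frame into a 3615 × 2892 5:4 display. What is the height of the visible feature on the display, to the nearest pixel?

2.58:1 in 1098×732: fills the width, so the feature is 1098.00 × 425.58.
The 3×2 canvas is width-limited in 3615×2892, giving 3615.00 × 2410.00; scale factor 3.2923.
Applying the same ×3.2923: 425.58 → 1401.16.

1401 px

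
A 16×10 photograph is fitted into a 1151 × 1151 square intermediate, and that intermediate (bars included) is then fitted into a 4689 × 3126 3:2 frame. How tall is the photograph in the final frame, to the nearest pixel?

1954 px

16×10 in 1151×1151: fills the width, so the photograph is 1151.00 × 719.38.
square in 4689×3126: fills the height, so the intermediate becomes 3126.00 × 3126.00 — a scale of ×2.7159.
The photograph scales with it: height 719.38 × 2.7159 ≈ 1953.75.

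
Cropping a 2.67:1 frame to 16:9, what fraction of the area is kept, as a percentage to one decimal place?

16:9 is narrower than 2.67:1, so the crop keeps the full height and trims the width.
Area ratio = (1.778)/(2.670) = 66.58% retained.

66.6%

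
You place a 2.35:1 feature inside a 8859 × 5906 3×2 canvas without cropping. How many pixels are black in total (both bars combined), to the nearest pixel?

Since 2.350 > 1.500, the feature is width-limited.
That makes the image 3769.7872 px tall (8859 / 2.350).
Leftover height: 5906 − 3769.7872 = 2136.2128 px.
Bar area = 2136.2128 × 8859 ≈ 18924709 px.

18924709 pixels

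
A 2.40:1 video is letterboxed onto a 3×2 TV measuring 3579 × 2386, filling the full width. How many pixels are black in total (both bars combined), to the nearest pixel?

The video is 3579 / 2.400 ≈ 1491.2500 px tall.
Leftover height: 2386 − 1491.2500 = 894.7500 px.
Bar area = 894.7500 × 3579 ≈ 3202310 px.

3202310 pixels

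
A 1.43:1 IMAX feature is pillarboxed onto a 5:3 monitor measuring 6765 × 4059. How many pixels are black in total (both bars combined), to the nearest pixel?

3899197 pixels

Since 1.430 < 1.667, the feature is height-limited.
The feature is 4059 × 1.430 ≈ 5804.3700 px wide.
6765 − 5804.3700 = 960.6300 px of bars.
Bar area = 960.6300 × 4059 ≈ 3899197 px.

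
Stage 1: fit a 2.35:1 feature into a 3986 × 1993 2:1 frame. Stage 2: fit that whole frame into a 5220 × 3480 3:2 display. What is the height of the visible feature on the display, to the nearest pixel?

Inside the 3986×1993 canvas the feature is width-limited at 3986.00 × 1696.17.
The 2:1 canvas is width-limited in 5220×3480, giving 5220.00 × 2610.00; scale factor 1.3096.
The feature scales with it: height 1696.17 × 1.3096 ≈ 2221.28.

2221 px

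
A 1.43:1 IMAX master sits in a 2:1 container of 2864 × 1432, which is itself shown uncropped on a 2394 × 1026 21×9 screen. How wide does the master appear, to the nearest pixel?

First fit — 1.43:1 IMAX into 2864×1432 spans the height: 2047.76 × 1432.00.
2:1 in 2394×1026: fills the height, so the intermediate becomes 2052.00 × 1026.00 — a scale of ×0.7165.
So the master's width is 2047.76 × 0.7165 ≈ 1467.18.

1467 px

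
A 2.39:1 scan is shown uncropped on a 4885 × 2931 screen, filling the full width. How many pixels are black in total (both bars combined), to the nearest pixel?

4333322 pixels

The scan is 4885 / 2.390 ≈ 2043.9331 px tall.
Leftover height: 2931 − 2043.9331 = 887.0669 px.
That's 887.0669 × 4885 ≈ 4333322 black pixels.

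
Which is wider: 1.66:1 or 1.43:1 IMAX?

1.66:1

1.66 and 1.43; 1.66 > 1.43.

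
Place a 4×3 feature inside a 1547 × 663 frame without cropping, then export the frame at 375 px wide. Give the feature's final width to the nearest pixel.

At 1547×663 the feature is height-limited, so width = 663 × 4/3 ≈ 884.00 px.
Resizing to 375 px wide multiplies everything by 0.2424: 884.00 → 214.29 px.

214 px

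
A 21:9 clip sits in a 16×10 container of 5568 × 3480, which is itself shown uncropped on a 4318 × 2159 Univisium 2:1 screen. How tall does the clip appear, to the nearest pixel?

First fit — 21:9 into 5568×3480 spans the width: 5568.00 × 2386.29.
16×10 in 4318×2159: fills the height, so the intermediate becomes 3454.40 × 2159.00 — a scale of ×0.6204.
The clip scales with it: height 2386.29 × 0.6204 ≈ 1480.46.

1480 px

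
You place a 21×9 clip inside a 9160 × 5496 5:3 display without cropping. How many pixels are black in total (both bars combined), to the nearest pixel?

14383817 pixels

21×9 is wider than 5:3, so it spans the full width.
Content height = 9160 × 9/21 ≈ 3925.7143 px.
Black = 5496 − 3925.7143 = 1570.2857 px.
Across the 9160-px span: 1570.2857 × 9160 ≈ 14383817 px.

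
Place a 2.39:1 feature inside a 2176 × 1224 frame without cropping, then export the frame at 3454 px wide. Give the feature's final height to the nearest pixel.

In the 2176×1224 frame the feature fills the width: height = 2176 / 2.390 ≈ 910.46 px.
Resizing to 3454 px wide multiplies everything by 1.5873: 910.46 → 1445.19 px.

1445 px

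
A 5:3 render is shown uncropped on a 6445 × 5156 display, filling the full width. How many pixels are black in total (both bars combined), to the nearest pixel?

The render is 6445 × 3/5 ≈ 3867.0000 px tall.
Black = 5156 − 3867.0000 = 1289.0000 px.
That's 1289.0000 × 6445 ≈ 8307605 black pixels.

8307605 pixels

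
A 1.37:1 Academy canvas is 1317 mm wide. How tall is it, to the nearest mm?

Height = 1317 / 1.370 = 961.31.

961 mm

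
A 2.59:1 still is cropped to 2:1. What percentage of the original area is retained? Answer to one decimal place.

77.2%

2:1 is narrower than 2.59:1, so the crop keeps the full height and trims the width.
(2.000)/(2.590) ≈ 0.772 of the area survives.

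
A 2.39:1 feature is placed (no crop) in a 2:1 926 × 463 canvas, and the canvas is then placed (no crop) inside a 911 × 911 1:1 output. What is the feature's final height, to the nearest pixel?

First fit — 2.39:1 into 926×463 spans the width: 926.00 × 387.45.
Second fit — the 2:1 canvas into 911×911 spans the width: 911.00 × 455.50 (×0.9838 from 926×463).
The feature scales with it: height 387.45 × 0.9838 ≈ 381.17.

381 px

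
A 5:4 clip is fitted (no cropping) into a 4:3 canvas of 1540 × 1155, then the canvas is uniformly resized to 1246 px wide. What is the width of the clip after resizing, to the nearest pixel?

In the 1540×1155 frame the clip fills the height: width = 1155 × 5/4 ≈ 1443.75 px.
Resizing to 1246 px wide multiplies everything by 0.8091: 1443.75 → 1168.12 px.

1168 px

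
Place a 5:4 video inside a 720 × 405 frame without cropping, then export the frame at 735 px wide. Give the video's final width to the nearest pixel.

In the 720×405 frame the video fills the height: width = 405 × 5/4 ≈ 506.25 px.
Scaling 720 → 735 is ×1.0208, so the width becomes 506.25 × 1.0208 ≈ 516.80 px.

517 px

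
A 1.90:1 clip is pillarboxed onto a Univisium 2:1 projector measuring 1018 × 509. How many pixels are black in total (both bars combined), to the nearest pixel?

25908 pixels

1.90:1 (1.900) < Univisium 2:1 (2.000), so the clip fills the height.
That makes the image 967.1000 px wide (509 × 1.900).
1018 − 967.1000 = 50.9000 px of bars.
Bar area = 50.9000 × 509 ≈ 25908 px.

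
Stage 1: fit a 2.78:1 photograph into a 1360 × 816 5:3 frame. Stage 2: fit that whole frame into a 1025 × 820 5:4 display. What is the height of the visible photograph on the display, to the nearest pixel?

369 px

First fit — 2.78:1 into 1360×816 spans the width: 1360.00 × 489.21.
Second fit — the 5:3 canvas into 1025×820 spans the width: 1025.00 × 615.00 (×0.7537 from 1360×816).
The photograph scales with it: height 489.21 × 0.7537 ≈ 368.71.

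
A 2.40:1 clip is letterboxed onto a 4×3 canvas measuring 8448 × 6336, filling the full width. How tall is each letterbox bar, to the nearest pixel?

1408 px

The clip is 8448 / 2.400 ≈ 3520.00 px tall.
Black = 6336 − 3520.00 = 2816.00 px, or 1408.00 per bar.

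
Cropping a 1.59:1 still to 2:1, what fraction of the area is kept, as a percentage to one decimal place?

2:1 is wider than 1.59:1, so the crop keeps the full width and trims the height.
Fraction kept = (1.590)/(2.000) ≈ 79.50%.

79.5%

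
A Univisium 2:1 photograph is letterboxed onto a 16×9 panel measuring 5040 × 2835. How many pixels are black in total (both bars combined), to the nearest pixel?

Since 2.000 > 1.778, the photograph is width-limited.
That makes the image 2520.0000 px tall (5040 × 1/2).
Leftover height: 2835 − 2520.0000 = 315.0000 px.
Across the 5040-px span: 315.0000 × 5040 ≈ 1587600 px.

1587600 pixels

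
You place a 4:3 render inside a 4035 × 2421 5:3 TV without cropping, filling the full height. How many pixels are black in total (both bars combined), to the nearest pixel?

1953747 pixels

That makes the image 3228.0000 px wide (2421 × 4/3).
4035 − 3228.0000 = 807.0000 px of bars.
Across the 2421-px span: 807.0000 × 2421 ≈ 1953747 px.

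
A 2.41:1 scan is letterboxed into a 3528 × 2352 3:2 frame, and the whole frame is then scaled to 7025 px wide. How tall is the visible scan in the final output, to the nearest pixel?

2915 px

At 3528×2352 the scan is width-limited, so height = 3528 / 2.410 ≈ 1463.90 px.
The frame scales by 7025/3528 = 1.9912; 1463.90 × 1.9912 ≈ 2914.94 px.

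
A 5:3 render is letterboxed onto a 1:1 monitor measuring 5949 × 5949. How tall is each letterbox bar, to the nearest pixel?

1190 px

5:3 is wider than 1:1, so it spans the full width.
That makes the image 3569.40 px tall (5949 × 3/5).
Black = 5949 − 3569.40 = 2379.60 px, or 1189.80 per bar.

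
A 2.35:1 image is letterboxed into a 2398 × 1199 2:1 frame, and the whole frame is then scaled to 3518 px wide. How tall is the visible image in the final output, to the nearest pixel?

At 2398×1199 the image is width-limited, so height = 2398 / 2.350 ≈ 1020.43 px.
The frame scales by 3518/2398 = 1.4671; 1020.43 × 1.4671 ≈ 1497.02 px.

1497 px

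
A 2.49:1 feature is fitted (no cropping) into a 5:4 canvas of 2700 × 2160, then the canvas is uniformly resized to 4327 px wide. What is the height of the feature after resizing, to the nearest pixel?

1738 px

In the 2700×2160 frame the feature fills the width: height = 2700 / 2.490 ≈ 1084.34 px.
Scaling 2700 → 4327 is ×1.6026, so the height becomes 1084.34 × 1.6026 ≈ 1737.75 px.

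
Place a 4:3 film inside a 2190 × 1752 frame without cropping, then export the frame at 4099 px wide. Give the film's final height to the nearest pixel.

At 2190×1752 the film is width-limited, so height = 2190 × 3/4 ≈ 1642.50 px.
The frame scales by 4099/2190 = 1.8717; 1642.50 × 1.8717 ≈ 3074.25 px.

3074 px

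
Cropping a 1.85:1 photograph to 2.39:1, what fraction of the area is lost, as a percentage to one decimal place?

The width stays; only height is cut (since 2.39:1 is wider than 1.85:1).
(1.850)/(2.390) ≈ 0.774 of the area survives, leaving 22.59% discarded.

22.6%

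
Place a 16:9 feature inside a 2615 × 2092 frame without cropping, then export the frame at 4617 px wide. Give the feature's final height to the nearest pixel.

At 2615×2092 the feature is width-limited, so height = 2615 × 9/16 ≈ 1470.94 px.
Scaling 2615 → 4617 is ×1.7656, so the height becomes 1470.94 × 1.7656 ≈ 2597.06 px.

2597 px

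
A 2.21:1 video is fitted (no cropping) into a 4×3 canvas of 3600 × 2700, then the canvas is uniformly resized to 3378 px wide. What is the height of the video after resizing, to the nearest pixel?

1529 px

In the 3600×2700 frame the video fills the width: height = 3600 / 2.210 ≈ 1628.96 px.
Resizing to 3378 px wide multiplies everything by 0.9383: 1628.96 → 1528.51 px.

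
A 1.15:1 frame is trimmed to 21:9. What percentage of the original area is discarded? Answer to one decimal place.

50.7%

Going from 1.15:1 to 21:9 means cutting height while keeping width.
(1.150)/(2.333) ≈ 0.493 of the area survives, leaving 50.71% discarded.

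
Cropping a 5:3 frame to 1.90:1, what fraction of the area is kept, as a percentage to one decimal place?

87.7%

Going from 5:3 to 1.90:1 means cutting height while keeping width.
(1.667)/(1.900) ≈ 0.877 of the area survives.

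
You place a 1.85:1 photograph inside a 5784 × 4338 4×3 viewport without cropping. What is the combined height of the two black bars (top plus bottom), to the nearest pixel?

1212 px

Since 1.850 > 1.333, the photograph is width-limited.
The photograph is 5784 / 1.850 ≈ 3126.49 px tall.
4338 − 3126.49 = 1211.51 px of bars.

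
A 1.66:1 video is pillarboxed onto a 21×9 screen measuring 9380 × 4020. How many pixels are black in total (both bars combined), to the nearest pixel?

1.66:1 (1.660) < 21×9 (2.333), so the video fills the height.
That makes the image 6673.2000 px wide (4020 × 1.660).
9380 − 6673.2000 = 2706.8000 px of bars.
Bar area = 2706.8000 × 4020 ≈ 10881336 px.

10881336 pixels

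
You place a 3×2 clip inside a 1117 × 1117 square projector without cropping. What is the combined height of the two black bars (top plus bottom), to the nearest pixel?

372 px

3×2 is wider than square, so it spans the full width.
That makes the image 744.67 px tall (1117 × 2/3).
Black = 1117 − 744.67 = 372.33 px.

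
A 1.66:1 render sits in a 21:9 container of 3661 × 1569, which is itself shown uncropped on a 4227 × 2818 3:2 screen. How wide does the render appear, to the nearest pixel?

3007 px

First fit — 1.66:1 into 3661×1569 spans the height: 2604.54 × 1569.00.
Second fit — the 21:9 canvas into 4227×2818 spans the width: 4227.00 × 1811.57 (×1.1546 from 3661×1569).
Applying the same ×1.1546: 2604.54 → 3007.21.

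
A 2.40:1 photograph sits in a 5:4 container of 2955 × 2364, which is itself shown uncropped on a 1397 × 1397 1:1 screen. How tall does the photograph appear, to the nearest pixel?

582 px

Inside the 2955×2364 canvas the photograph is width-limited at 2955.00 × 1231.25.
The 5:4 canvas is width-limited in 1397×1397, giving 1397.00 × 1117.60; scale factor 0.4728.
So the photograph's height is 1231.25 × 0.4728 ≈ 582.08.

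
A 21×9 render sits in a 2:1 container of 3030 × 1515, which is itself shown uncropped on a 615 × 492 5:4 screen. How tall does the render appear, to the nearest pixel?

264 px

21×9 in 3030×1515: fills the width, so the render is 3030.00 × 1298.57.
2:1 in 615×492: fills the width, so the intermediate becomes 615.00 × 307.50 — a scale of ×0.2030.
Applying the same ×0.2030: 1298.57 → 263.57.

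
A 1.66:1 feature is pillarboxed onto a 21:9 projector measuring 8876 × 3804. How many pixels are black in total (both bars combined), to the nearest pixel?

1.66:1 (1.660) < 21:9 (2.333), so the feature fills the height.
Content width = 3804 × 1.660 ≈ 6314.6400 px.
8876 − 6314.6400 = 2561.3600 px of bars.
Bar area = 2561.3600 × 3804 ≈ 9743413 px.

9743413 pixels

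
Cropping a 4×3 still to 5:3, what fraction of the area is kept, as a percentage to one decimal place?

Going from 4×3 to 5:3 means cutting height while keeping width.
(1.333)/(1.667) ≈ 0.800 of the area survives.

80.0%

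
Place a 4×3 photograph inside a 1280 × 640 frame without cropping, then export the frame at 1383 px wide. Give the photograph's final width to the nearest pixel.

Fitted into 1280×640, the photograph spans the height; its width is 640 × 4/3 ≈ 853.33 px.
Scaling 1280 → 1383 is ×1.0805, so the width becomes 853.33 × 1.0805 ≈ 922.00 px.

922 px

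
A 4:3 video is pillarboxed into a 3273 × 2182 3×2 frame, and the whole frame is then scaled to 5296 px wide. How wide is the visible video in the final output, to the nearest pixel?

4708 px

Fitted into 3273×2182, the video spans the height; its width is 2182 × 4/3 ≈ 2909.33 px.
Resizing to 5296 px wide multiplies everything by 1.6181: 2909.33 → 4707.56 px.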